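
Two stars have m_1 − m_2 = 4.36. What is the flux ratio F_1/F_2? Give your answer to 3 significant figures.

F_1/F_2 = 10^(−(m_1 − m_2)/2.5) = 10^(-4.36/2.5) = 10^-1.744 = 0.01803.

0.0180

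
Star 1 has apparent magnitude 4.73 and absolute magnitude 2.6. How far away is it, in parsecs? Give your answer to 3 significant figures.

26.7 pc

m − M = 5 log₁₀(d/10 pc)
4.73 − (2.6) = 2.13 = 5 log₁₀(d/10)
d = 10 × 10^(2.13/5) = 10 × 10^0.426 = 26.67 pc.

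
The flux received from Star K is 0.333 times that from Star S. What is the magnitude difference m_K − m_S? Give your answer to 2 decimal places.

m_K − m_S = −2.5 log₁₀(F_K/F_S) = −2.5 log₁₀(0.333) = −2.5 × (-0.478) = 1.194.

1.19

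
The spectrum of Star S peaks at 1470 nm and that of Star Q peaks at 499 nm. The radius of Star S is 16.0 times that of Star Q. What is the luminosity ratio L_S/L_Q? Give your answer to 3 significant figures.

Wien's law gives T ∝ 1/λ_max, so T_S/T_Q = λ_Q/λ_S = 499/1470 = 0.3395.
Then L ∝ R²T⁴ gives L_S/L_Q = (16.0)² × (0.3395)⁴ = 256.0 × 0.01328 = 3.399.

3.40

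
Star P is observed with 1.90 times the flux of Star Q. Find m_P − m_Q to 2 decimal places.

m_P − m_Q = −2.5 log₁₀(F_P/F_Q) = −2.5 log₁₀(1.90) = −2.5 × (0.279) = -0.697.

-0.70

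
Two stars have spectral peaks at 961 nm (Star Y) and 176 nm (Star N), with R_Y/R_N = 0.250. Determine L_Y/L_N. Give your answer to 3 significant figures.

Wien's law gives T ∝ 1/λ_max, so T_Y/T_N = λ_N/λ_Y = 176/961 = 0.1831.
Then L ∝ R²T⁴ gives L_Y/L_N = (0.250)² × (0.1831)⁴ = 0.06250 × 0.001125 = 7.031×10^-5.

7.03×10^-5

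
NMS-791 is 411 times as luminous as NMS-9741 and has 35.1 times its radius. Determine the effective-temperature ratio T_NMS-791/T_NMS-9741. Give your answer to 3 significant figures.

L ∝ R²T⁴ gives T ∝ (L/R²)^(1/4), so
T_NMS-791/T_NMS-9741 = (411 / 35.1²)^(1/4) = (0.3336)^(1/4) = 0.7600.

0.760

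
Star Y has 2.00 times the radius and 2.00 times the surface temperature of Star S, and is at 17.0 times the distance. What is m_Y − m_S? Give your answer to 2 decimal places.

L_Y/L_S = (2.00)²(2.00)⁴ = 64.00.
F_Y/F_S = (L_Y/L_S)/(d_Y/d_S)² = 64.00/289.0 = 0.2215.
m_Y − m_S = −2.5 log₁₀(0.2215) = 1.64.

1.64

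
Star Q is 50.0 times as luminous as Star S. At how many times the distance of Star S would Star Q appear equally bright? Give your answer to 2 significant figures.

Equal flux requires L_Q/d_Q² = L_S/d_S², so d_Q/d_S = √(L_Q/L_S)
= √(50.0) = 7.071.

7.1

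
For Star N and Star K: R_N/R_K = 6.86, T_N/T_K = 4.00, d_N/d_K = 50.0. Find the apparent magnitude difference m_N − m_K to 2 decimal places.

-1.71

L_N/L_K = (6.86)²(4.00)⁴ = 1.205×10^4.
F_N/F_K = (L_N/L_K)/(d_N/d_K)² = 1.205×10^4/2500 = 4.819.
m_N − m_K = −2.5 log₁₀(4.819) = -1.71.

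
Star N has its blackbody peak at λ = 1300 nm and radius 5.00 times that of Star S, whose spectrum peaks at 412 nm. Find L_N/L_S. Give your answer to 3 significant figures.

0.252

Wien's law gives T ∝ 1/λ_max, so T_N/T_S = λ_S/λ_N = 412/1300 = 0.3169.
Then L ∝ R²T⁴ gives L_N/L_S = (5.00)² × (0.3169)⁴ = 25.00 × 0.01009 = 0.2522.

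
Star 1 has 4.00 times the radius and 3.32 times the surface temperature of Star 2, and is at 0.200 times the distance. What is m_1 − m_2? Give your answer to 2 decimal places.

-11.72

L_1/L_2 = (4.00)²(3.32)⁴ = 1944.
F_1/F_2 = (L_1/L_2)/(d_1/d_2)² = 1944/0.04000 = 4.860×10^4.
m_1 − m_2 = −2.5 log₁₀(4.860×10^4) = -11.72.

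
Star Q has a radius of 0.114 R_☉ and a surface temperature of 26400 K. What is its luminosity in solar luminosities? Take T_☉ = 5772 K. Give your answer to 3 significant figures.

5.69 solar luminosities

L/L_☉ = (R/R_☉)² (T/T_☉)⁴ = (0.114)² × (26400/5772)⁴
       = 0.01300 × (4.574)⁴ = 0.01300 × 437.6 = 5.687.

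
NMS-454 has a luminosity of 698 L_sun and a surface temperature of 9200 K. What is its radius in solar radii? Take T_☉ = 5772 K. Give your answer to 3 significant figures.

10.4 solar radii

R/R_☉ = √(L/L_☉) / (T/T_☉)² = √(698) / (1.594)²
       = 26.42 / 2.541 = 10.40.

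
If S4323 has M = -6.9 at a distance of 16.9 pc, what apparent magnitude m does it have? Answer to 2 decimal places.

-5.76

m = M + 5 log₁₀(d/10 pc) = -6.9 + 5 log₁₀(16.9/10)
  = -6.9 + 5 × 0.228 = -6.9 + 1.14 = -5.76.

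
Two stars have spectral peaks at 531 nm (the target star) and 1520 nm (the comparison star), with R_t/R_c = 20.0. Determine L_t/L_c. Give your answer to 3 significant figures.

2.69×10^4

Wien's law gives T ∝ 1/λ_max, so T_t/T_c = λ_c/λ_t = 1520/531 = 2.863.
Then L ∝ R²T⁴ gives L_t/L_c = (20.0)² × (2.863)⁴ = 400.0 × 67.14 = 2.686×10^4.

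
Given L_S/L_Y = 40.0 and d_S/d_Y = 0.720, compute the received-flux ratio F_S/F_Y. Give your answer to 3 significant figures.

77.2

F = L/(4πd²), so F_S/F_Y = (L_S/L_Y) / (d_S/d_Y)²
= 40.0 / (0.720)² = 40.0 / 0.5184 = 77.16.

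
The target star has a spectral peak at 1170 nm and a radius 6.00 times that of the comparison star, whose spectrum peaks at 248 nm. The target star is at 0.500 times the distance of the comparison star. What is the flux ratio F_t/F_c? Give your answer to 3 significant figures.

0.291

Wien's law: T_t/T_c = λ_c/λ_t = 248/1170 = 0.2120.
L_t/L_c = (R_t/R_c)²(T_t/T_c)⁴ = (6.00)²(0.2120)⁴ = 0.07267.
F_t/F_c = (L_t/L_c)/(d_t/d_c)² = 0.07267/(0.500)² = 0.2907.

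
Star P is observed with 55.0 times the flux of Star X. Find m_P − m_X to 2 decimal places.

-4.35

m_P − m_X = −2.5 log₁₀(F_P/F_X) = −2.5 log₁₀(55.0) = −2.5 × (1.740) = -4.351.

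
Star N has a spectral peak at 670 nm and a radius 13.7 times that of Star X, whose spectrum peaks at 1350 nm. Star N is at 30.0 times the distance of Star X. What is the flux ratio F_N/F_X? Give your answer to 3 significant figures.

Wien's law: T_N/T_X = λ_X/λ_N = 1350/670 = 2.015.
L_N/L_X = (R_N/R_X)²(T_N/T_X)⁴ = (13.7)²(2.015)⁴ = 3094.
F_N/F_X = (L_N/L_X)/(d_N/d_X)² = 3094/(30.0)² = 3.437.

3.44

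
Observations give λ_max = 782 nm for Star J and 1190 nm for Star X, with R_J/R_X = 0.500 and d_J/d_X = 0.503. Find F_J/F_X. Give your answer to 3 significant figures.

5.30

Wien's law: T_J/T_X = λ_X/λ_J = 1190/782 = 1.522.
L_J/L_X = (R_J/R_X)²(T_J/T_X)⁴ = (0.500)²(1.522)⁴ = 1.341.
F_J/F_X = (L_J/L_X)/(d_J/d_X)² = 1.341/(0.503)² = 5.299.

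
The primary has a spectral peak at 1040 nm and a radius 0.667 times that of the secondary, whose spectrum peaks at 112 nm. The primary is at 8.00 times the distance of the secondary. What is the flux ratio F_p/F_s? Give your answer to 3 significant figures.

Wien's law: T_p/T_s = λ_s/λ_p = 112/1040 = 0.1077.
L_p/L_s = (R_p/R_s)²(T_p/T_s)⁴ = (0.667)²(0.1077)⁴ = 5.984×10^-5.
F_p/F_s = (L_p/L_s)/(d_p/d_s)² = 5.984×10^-5/(8.00)² = 9.350×10^-7.

9.35×10^-7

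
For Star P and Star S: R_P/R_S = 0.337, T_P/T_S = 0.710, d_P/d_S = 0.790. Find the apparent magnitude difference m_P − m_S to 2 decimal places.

L_P/L_S = (0.337)²(0.710)⁴ = 0.02886.
F_P/F_S = (L_P/L_S)/(d_P/d_S)² = 0.02886/0.6241 = 0.04624.
m_P − m_S = −2.5 log₁₀(0.04624) = 3.34.

3.34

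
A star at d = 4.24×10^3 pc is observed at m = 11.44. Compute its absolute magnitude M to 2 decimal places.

M = m − 5 log₁₀(d/10 pc) = 11.44 − 5 log₁₀(4.24×10^3/10)
  = 11.44 − 5 × 2.627 = 11.44 − 13.14 = -1.70.

-1.70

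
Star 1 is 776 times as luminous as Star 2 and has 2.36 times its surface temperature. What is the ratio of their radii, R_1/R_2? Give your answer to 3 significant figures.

5.00

L ∝ R²T⁴ gives R ∝ √L / T², so
R_1/R_2 = √(776) / (2.36)² = 27.86 / 5.570 = 5.002.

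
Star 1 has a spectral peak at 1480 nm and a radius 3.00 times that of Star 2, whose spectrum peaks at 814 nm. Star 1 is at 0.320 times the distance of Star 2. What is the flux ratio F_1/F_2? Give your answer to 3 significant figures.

8.04

Wien's law: T_1/T_2 = λ_2/λ_1 = 814/1480 = 0.5500.
L_1/L_2 = (R_1/R_2)²(T_1/T_2)⁴ = (3.00)²(0.5500)⁴ = 0.8236.
F_1/F_2 = (L_1/L_2)/(d_1/d_2)² = 0.8236/(0.320)² = 8.043.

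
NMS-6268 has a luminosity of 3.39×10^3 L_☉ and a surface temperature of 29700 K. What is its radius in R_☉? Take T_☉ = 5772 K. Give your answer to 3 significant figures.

R/R_☉ = √(L/L_☉) / (T/T_☉)² = √(3.39×10^3) / (5.146)²
       = 58.22 / 26.48 = 2.199.

2.20 R_☉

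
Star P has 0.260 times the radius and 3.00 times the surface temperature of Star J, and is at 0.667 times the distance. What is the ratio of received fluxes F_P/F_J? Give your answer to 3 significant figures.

L_P/L_J = (R_P/R_J)²(T_P/T_J)⁴ = (0.260)² × (3.00)⁴ = 5.476.
F_P/F_J = (L_P/L_J)/(d_P/d_J)² = 5.476 / (0.667)² = 12.31.

12.3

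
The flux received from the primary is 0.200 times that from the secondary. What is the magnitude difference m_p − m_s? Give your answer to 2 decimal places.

m_p − m_s = −2.5 log₁₀(F_p/F_s) = −2.5 log₁₀(0.200) = −2.5 × (-0.699) = 1.747.

1.75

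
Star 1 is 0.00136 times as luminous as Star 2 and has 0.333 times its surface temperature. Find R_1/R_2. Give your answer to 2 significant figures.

L ∝ R²T⁴ gives R ∝ √L / T², so
R_1/R_2 = √(0.00136) / (0.333)² = 0.03688 / 0.1109 = 0.3326.

0.33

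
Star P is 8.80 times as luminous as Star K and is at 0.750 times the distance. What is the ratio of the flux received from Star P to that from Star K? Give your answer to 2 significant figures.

F = L/(4πd²), so F_P/F_K = (L_P/L_K) / (d_P/d_K)²
= 8.80 / (0.750)² = 8.80 / 0.5625 = 15.64.

16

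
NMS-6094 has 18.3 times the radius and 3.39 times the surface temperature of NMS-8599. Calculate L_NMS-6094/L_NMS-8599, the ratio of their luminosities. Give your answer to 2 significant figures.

4.4×10^4

From the Stefan–Boltzmann law, L ∝ R²T⁴, so
L_NMS-6094/L_NMS-8599 = (R_NMS-6094/R_NMS-8599)² (T_NMS-6094/T_NMS-8599)⁴ = (18.3)² × (3.39)⁴ = 334.9 × 132.1 = 4.423×10^4.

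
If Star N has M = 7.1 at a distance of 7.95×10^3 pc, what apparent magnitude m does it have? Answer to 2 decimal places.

21.60

m = M + 5 log₁₀(d/10 pc) = 7.1 + 5 log₁₀(7.95×10^3/10)
  = 7.1 + 5 × 2.900 = 7.1 + 14.50 = 21.60.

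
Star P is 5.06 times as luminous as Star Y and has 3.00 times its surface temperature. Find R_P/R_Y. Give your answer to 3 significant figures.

L ∝ R²T⁴ gives R ∝ √L / T², so
R_P/R_Y = √(5.06) / (3.00)² = 2.249 / 9.000 = 0.2499.

0.250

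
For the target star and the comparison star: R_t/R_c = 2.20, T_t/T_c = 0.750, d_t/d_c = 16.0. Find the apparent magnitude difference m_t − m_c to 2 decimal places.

L_t/L_c = (2.20)²(0.750)⁴ = 1.531.
F_t/F_c = (L_t/L_c)/(d_t/d_c)² = 1.531/256.0 = 0.005982.
m_t − m_c = −2.5 log₁₀(0.005982) = 5.56.

5.56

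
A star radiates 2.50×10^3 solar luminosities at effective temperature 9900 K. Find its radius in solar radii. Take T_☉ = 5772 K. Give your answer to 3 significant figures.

R/R_☉ = √(L/L_☉) / (T/T_☉)² = √(2.50×10^3) / (1.715)²
       = 50.00 / 2.942 = 17.00.

17.0 solar radii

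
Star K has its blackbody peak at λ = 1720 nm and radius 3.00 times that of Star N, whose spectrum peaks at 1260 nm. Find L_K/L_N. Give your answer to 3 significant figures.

2.59

Wien's law gives T ∝ 1/λ_max, so T_K/T_N = λ_N/λ_K = 1260/1720 = 0.7326.
Then L ∝ R²T⁴ gives L_K/L_N = (3.00)² × (0.7326)⁴ = 9.000 × 0.2880 = 2.592.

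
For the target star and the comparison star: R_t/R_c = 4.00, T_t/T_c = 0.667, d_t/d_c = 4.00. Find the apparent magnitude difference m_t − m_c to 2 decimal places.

1.76

L_t/L_c = (4.00)²(0.667)⁴ = 3.167.
F_t/F_c = (L_t/L_c)/(d_t/d_c)² = 3.167/16.00 = 0.1979.
m_t − m_c = −2.5 log₁₀(0.1979) = 1.76.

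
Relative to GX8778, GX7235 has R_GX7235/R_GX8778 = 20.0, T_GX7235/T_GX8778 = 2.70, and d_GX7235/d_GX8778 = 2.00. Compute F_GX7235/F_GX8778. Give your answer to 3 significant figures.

5.31×10^3

L_GX7235/L_GX8778 = (R_GX7235/R_GX8778)²(T_GX7235/T_GX8778)⁴ = (20.0)² × (2.70)⁴ = 2.126×10^4.
F_GX7235/F_GX8778 = (L_GX7235/L_GX8778)/(d_GX7235/d_GX8778)² = 2.126×10^4 / (2.00)² = 5314.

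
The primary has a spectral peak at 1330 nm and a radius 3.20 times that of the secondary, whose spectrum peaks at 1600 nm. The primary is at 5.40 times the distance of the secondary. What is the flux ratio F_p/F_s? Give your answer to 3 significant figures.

0.736

Wien's law: T_p/T_s = λ_s/λ_p = 1600/1330 = 1.203.
L_p/L_s = (R_p/R_s)²(T_p/T_s)⁴ = (3.20)²(1.203)⁴ = 21.45.
F_p/F_s = (L_p/L_s)/(d_p/d_s)² = 21.45/(5.40)² = 0.7355.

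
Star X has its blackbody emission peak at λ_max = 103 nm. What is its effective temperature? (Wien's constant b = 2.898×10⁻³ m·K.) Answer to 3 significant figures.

2.81×10^4 K

T = b/λ_max = 2.898×10⁻³ / (103×10⁻⁹) = 2.814×10^4 K.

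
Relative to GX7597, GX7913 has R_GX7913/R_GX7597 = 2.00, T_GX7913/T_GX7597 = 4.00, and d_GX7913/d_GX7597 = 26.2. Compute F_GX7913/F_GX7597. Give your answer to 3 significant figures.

1.49

L_GX7913/L_GX7597 = (R_GX7913/R_GX7597)²(T_GX7913/T_GX7597)⁴ = (2.00)² × (4.00)⁴ = 1024.
F_GX7913/F_GX7597 = (L_GX7913/L_GX7597)/(d_GX7913/d_GX7597)² = 1024 / (26.2)² = 1.492.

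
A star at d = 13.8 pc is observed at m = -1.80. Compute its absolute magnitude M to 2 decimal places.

M = m − 5 log₁₀(d/10 pc) = -1.80 − 5 log₁₀(13.8/10)
  = -1.80 − 5 × 0.140 = -1.80 − 0.70 = -2.50.

-2.50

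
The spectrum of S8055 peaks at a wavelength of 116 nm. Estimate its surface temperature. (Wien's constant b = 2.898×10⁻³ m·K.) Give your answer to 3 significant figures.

T = b/λ_max = 2.898×10⁻³ / (116×10⁻⁹) = 2.498×10^4 K.

2.50×10^4 K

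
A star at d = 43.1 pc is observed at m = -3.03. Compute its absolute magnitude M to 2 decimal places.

-6.20

M = m − 5 log₁₀(d/10 pc) = -3.03 − 5 log₁₀(43.1/10)
  = -3.03 − 5 × 0.634 = -3.03 − 3.17 = -6.20.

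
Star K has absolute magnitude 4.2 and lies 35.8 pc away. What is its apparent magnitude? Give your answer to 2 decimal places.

m = M + 5 log₁₀(d/10 pc) = 4.2 + 5 log₁₀(35.8/10)
  = 4.2 + 5 × 0.554 = 4.2 + 2.77 = 6.97.

6.97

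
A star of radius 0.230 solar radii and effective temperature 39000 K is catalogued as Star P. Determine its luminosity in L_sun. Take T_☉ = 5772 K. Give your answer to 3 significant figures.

L/L_☉ = (R/R_☉)² (T/T_☉)⁴ = (0.230)² × (39000/5772)⁴
       = 0.05290 × (6.757)⁴ = 0.05290 × 2084 = 110.3.

110 L_sun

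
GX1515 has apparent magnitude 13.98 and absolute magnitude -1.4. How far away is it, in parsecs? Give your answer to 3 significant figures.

m − M = 5 log₁₀(d/10 pc)
13.98 − (-1.4) = 15.38 = 5 log₁₀(d/10)
d = 10 × 10^(15.38/5) = 10 × 10^3.076 = 1.191×10^4 pc.

1.19×10^4 pc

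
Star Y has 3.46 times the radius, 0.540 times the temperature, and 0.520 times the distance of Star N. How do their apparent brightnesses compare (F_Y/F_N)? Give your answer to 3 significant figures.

L_Y/L_N = (R_Y/R_N)²(T_Y/T_N)⁴ = (3.46)² × (0.540)⁴ = 1.018.
F_Y/F_N = (L_Y/L_N)/(d_Y/d_N)² = 1.018 / (0.520)² = 3.765.

3.76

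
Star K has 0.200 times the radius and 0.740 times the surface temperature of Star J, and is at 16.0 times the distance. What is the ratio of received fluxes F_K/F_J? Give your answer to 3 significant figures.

4.69×10^-5

L_K/L_J = (R_K/R_J)²(T_K/T_J)⁴ = (0.200)² × (0.740)⁴ = 0.01199.
F_K/F_J = (L_K/L_J)/(d_K/d_J)² = 0.01199 / (16.0)² = 4.685×10^-5.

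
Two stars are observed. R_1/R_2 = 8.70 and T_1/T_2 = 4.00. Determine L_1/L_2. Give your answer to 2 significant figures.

From the Stefan–Boltzmann law, L ∝ R²T⁴, so
L_1/L_2 = (R_1/R_2)² (T_1/T_2)⁴ = (8.70)² × (4.00)⁴ = 75.69 × 256.0 = 1.938×10^4.

1.9×10^4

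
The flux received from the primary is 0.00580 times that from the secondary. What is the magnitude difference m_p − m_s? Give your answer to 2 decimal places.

5.59

m_p − m_s = −2.5 log₁₀(F_p/F_s) = −2.5 log₁₀(0.00580) = −2.5 × (-2.237) = 5.591.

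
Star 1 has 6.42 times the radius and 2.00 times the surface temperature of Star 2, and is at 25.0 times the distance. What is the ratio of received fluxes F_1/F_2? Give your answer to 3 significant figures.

L_1/L_2 = (R_1/R_2)²(T_1/T_2)⁴ = (6.42)² × (2.00)⁴ = 659.5.
F_1/F_2 = (L_1/L_2)/(d_1/d_2)² = 659.5 / (25.0)² = 1.055.

1.06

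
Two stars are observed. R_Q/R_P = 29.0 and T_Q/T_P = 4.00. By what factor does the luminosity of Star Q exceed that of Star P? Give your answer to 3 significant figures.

2.15×10^5

From the Stefan–Boltzmann law, L ∝ R²T⁴, so
L_Q/L_P = (R_Q/R_P)² (T_Q/T_P)⁴ = (29.0)² × (4.00)⁴ = 841.0 × 256.0 = 2.153×10^5.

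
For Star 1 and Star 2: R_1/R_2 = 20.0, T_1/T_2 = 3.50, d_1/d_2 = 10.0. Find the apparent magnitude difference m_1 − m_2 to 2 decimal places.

L_1/L_2 = (20.0)²(3.50)⁴ = 6.002×10^4.
F_1/F_2 = (L_1/L_2)/(d_1/d_2)² = 6.002×10^4/100.0 = 600.2.
m_1 − m_2 = −2.5 log₁₀(600.2) = -6.95.

-6.95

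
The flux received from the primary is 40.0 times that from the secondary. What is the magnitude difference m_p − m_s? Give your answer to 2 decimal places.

m_p − m_s = −2.5 log₁₀(F_p/F_s) = −2.5 log₁₀(40.0) = −2.5 × (1.602) = -4.005.

-4.01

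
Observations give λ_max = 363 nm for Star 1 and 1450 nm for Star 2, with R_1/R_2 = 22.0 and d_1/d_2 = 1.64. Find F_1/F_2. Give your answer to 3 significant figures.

Wien's law: T_1/T_2 = λ_2/λ_1 = 1450/363 = 3.994.
L_1/L_2 = (R_1/R_2)²(T_1/T_2)⁴ = (22.0)²(3.994)⁴ = 1.232×10^5.
F_1/F_2 = (L_1/L_2)/(d_1/d_2)² = 1.232×10^5/(1.64)² = 4.581×10^4.

4.58×10^4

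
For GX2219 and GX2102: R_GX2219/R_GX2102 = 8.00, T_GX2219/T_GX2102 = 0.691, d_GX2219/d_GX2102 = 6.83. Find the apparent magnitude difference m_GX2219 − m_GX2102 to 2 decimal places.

1.26

L_GX2219/L_GX2102 = (8.00)²(0.691)⁴ = 14.59.
F_GX2219/F_GX2102 = (L_GX2219/L_GX2102)/(d_GX2219/d_GX2102)² = 14.59/46.65 = 0.3128.
m_GX2219 − m_GX2102 = −2.5 log₁₀(0.3128) = 1.26.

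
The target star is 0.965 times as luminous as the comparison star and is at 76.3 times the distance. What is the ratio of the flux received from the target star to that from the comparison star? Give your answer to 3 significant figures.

F = L/(4πd²), so F_t/F_c = (L_t/L_c) / (d_t/d_c)²
= 0.965 / (76.3)² = 0.965 / 5822 = 1.658×10^-4.

1.66×10^-4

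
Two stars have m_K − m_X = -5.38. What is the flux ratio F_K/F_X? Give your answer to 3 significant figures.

142

F_K/F_X = 10^(−(m_K − m_X)/2.5) = 10^(5.38/2.5) = 10^2.152 = 141.9.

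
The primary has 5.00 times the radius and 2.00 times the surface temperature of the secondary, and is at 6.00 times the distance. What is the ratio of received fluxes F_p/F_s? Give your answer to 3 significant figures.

11.1

L_p/L_s = (R_p/R_s)²(T_p/T_s)⁴ = (5.00)² × (2.00)⁴ = 400.0.
F_p/F_s = (L_p/L_s)/(d_p/d_s)² = 400.0 / (6.00)² = 11.11.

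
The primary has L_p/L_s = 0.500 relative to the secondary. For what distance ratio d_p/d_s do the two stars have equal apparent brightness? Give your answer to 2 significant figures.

0.71

Equal flux requires L_p/d_p² = L_s/d_s², so d_p/d_s = √(L_p/L_s)
= √(0.500) = 0.7071.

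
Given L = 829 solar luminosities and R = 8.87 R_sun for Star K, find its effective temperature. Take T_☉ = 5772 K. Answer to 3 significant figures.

1.04×10^4 K

T/T_☉ = (L/L_☉)^(1/4) / (R/R_☉)^(1/2)
T = 5772 × (829)^(1/4) / √(8.87) = 5772 × 5.366 / 2.978 = 1.040×10^4 K.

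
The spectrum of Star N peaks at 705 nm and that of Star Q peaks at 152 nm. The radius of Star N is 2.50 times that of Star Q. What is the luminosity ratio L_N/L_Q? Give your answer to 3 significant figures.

0.0135

Wien's law gives T ∝ 1/λ_max, so T_N/T_Q = λ_Q/λ_N = 152/705 = 0.2156.
Then L ∝ R²T⁴ gives L_N/L_Q = (2.50)² × (0.2156)⁴ = 6.250 × 0.002161 = 0.01351.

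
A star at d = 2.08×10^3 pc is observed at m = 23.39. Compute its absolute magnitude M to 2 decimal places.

11.80

M = m − 5 log₁₀(d/10 pc) = 23.39 − 5 log₁₀(2.08×10^3/10)
  = 23.39 − 5 × 2.318 = 23.39 − 11.59 = 11.80.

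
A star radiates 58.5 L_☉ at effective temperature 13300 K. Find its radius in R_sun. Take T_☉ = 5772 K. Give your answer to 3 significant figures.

R/R_☉ = √(L/L_☉) / (T/T_☉)² = √(58.5) / (2.304)²
       = 7.649 / 5.309 = 1.441.

1.44 R_sun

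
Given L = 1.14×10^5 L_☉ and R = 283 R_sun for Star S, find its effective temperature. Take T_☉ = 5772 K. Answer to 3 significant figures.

6.30×10^3 K

T/T_☉ = (L/L_☉)^(1/4) / (R/R_☉)^(1/2)
T = 5772 × (1.14×10^5)^(1/4) / √(283) = 5772 × 18.37 / 16.82 = 6305 K.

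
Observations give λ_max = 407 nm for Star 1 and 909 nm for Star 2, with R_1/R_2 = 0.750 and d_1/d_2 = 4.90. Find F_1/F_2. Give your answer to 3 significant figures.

0.583

Wien's law: T_1/T_2 = λ_2/λ_1 = 909/407 = 2.233.
L_1/L_2 = (R_1/R_2)²(T_1/T_2)⁴ = (0.750)²(2.233)⁴ = 14.00.
F_1/F_2 = (L_1/L_2)/(d_1/d_2)² = 14.00/(4.90)² = 0.5829.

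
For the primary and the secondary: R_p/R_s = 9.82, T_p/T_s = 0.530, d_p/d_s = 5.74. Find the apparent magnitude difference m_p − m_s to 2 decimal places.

1.59

L_p/L_s = (9.82)²(0.530)⁴ = 7.609.
F_p/F_s = (L_p/L_s)/(d_p/d_s)² = 7.609/32.95 = 0.2309.
m_p − m_s = −2.5 log₁₀(0.2309) = 1.59.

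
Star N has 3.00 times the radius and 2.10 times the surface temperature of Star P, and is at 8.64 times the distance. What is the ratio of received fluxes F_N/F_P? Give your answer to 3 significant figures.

L_N/L_P = (R_N/R_P)²(T_N/T_P)⁴ = (3.00)² × (2.10)⁴ = 175.0.
F_N/F_P = (L_N/L_P)/(d_N/d_P)² = 175.0 / (8.64)² = 2.345.

2.34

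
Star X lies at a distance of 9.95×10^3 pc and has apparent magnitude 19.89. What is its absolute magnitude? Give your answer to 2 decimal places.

M = m − 5 log₁₀(d/10 pc) = 19.89 − 5 log₁₀(9.95×10^3/10)
  = 19.89 − 5 × 2.998 = 19.89 − 14.99 = 4.90.

4.90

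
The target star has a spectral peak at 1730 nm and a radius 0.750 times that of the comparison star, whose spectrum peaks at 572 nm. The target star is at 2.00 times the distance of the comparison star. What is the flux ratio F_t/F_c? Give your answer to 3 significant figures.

0.00168

Wien's law: T_t/T_c = λ_c/λ_t = 572/1730 = 0.3306.
L_t/L_c = (R_t/R_c)²(T_t/T_c)⁴ = (0.750)²(0.3306)⁴ = 0.006722.
F_t/F_c = (L_t/L_c)/(d_t/d_c)² = 0.006722/(2.00)² = 0.001681.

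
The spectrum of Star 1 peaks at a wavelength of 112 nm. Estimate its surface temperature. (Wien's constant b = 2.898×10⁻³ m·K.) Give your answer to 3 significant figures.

T = b/λ_max = 2.898×10⁻³ / (112×10⁻⁹) = 2.587×10^4 K.

2.59×10^4 K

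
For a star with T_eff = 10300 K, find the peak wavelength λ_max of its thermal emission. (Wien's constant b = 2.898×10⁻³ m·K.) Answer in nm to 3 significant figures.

λ_max = b/T = 2.898×10⁻³ / 10300 = 2.81×10^-7 m = 281.4 nm.

281 nm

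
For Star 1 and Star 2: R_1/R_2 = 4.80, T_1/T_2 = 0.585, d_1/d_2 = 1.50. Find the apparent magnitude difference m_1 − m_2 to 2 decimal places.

L_1/L_2 = (4.80)²(0.585)⁴ = 2.698.
F_1/F_2 = (L_1/L_2)/(d_1/d_2)² = 2.698/2.250 = 1.199.
m_1 − m_2 = −2.5 log₁₀(1.199) = -0.20.

-0.20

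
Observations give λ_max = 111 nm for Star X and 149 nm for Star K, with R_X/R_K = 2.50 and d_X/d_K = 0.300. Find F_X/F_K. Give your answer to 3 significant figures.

Wien's law: T_X/T_K = λ_K/λ_X = 149/111 = 1.342.
L_X/L_K = (R_X/R_K)²(T_X/T_K)⁴ = (2.50)²(1.342)⁴ = 20.29.
F_X/F_K = (L_X/L_K)/(d_X/d_K)² = 20.29/(0.300)² = 225.5.

225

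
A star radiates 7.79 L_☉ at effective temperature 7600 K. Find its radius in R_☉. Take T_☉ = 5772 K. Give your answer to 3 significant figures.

R/R_☉ = √(L/L_☉) / (T/T_☉)² = √(7.79) / (1.317)²
       = 2.791 / 1.734 = 1.610.

1.61 R_☉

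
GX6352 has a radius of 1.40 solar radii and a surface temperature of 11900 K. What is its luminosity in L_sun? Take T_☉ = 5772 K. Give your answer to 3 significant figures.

L/L_☉ = (R/R_☉)² (T/T_☉)⁴ = (1.40)² × (11900/5772)⁴
       = 1.960 × (2.062)⁴ = 1.960 × 18.07 = 35.41.

35.4 L_sun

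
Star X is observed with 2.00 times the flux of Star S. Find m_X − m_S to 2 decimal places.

-0.75

m_X − m_S = −2.5 log₁₀(F_X/F_S) = −2.5 log₁₀(2.00) = −2.5 × (0.301) = -0.753.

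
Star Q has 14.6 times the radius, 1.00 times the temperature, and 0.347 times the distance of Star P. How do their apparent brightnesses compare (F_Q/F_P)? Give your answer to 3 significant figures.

L_Q/L_P = (R_Q/R_P)²(T_Q/T_P)⁴ = (14.6)² × (1.00)⁴ = 213.2.
F_Q/F_P = (L_Q/L_P)/(d_Q/d_P)² = 213.2 / (0.347)² = 1770.

1.77×10^3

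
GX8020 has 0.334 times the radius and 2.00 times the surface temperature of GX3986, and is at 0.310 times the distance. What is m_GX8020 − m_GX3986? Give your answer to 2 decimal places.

L_GX8020/L_GX3986 = (0.334)²(2.00)⁴ = 1.785.
F_GX8020/F_GX3986 = (L_GX8020/L_GX3986)/(d_GX8020/d_GX3986)² = 1.785/0.09610 = 18.57.
m_GX8020 − m_GX3986 = −2.5 log₁₀(18.57) = -3.17.

-3.17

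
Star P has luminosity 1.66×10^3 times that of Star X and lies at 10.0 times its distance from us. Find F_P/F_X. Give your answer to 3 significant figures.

16.6

F = L/(4πd²), so F_P/F_X = (L_P/L_X) / (d_P/d_X)²
= 1.66×10^3 / (10.0)² = 1.66×10^3 / 100.0 = 16.60.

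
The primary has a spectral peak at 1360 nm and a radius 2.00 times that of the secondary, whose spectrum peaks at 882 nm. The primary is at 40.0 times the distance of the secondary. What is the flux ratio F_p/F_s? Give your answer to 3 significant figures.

Wien's law: T_p/T_s = λ_s/λ_p = 882/1360 = 0.6485.
L_p/L_s = (R_p/R_s)²(T_p/T_s)⁴ = (2.00)²(0.6485)⁴ = 0.7076.
F_p/F_s = (L_p/L_s)/(d_p/d_s)² = 0.7076/(40.0)² = 4.422×10^-4.

4.42×10^-4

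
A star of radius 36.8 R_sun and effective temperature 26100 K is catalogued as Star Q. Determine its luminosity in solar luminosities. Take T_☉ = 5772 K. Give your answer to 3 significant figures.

5.66×10^5 solar luminosities

L/L_☉ = (R/R_☉)² (T/T_☉)⁴ = (36.8)² × (26100/5772)⁴
       = 1354 × (4.522)⁴ = 1354 × 418.1 = 5.662×10^5.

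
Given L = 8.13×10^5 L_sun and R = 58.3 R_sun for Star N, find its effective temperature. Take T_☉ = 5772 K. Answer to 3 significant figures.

2.27×10^4 K

T/T_☉ = (L/L_☉)^(1/4) / (R/R_☉)^(1/2)
T = 5772 × (8.13×10^5)^(1/4) / √(58.3) = 5772 × 30.03 / 7.635 = 2.270×10^4 K.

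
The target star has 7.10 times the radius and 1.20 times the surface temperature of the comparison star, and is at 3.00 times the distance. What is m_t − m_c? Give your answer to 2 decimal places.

L_t/L_c = (7.10)²(1.20)⁴ = 104.5.
F_t/F_c = (L_t/L_c)/(d_t/d_c)² = 104.5/9.000 = 11.61.
m_t − m_c = −2.5 log₁₀(11.61) = -2.66.

-2.66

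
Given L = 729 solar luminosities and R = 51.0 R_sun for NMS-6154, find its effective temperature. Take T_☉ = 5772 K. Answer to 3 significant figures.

T/T_☉ = (L/L_☉)^(1/4) / (R/R_☉)^(1/2)
T = 5772 × (729)^(1/4) / √(51.0) = 5772 × 5.196 / 7.141 = 4200 K.

4.20×10^3 K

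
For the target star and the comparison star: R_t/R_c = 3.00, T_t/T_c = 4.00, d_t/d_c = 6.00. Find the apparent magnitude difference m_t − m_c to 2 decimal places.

L_t/L_c = (3.00)²(4.00)⁴ = 2304.
F_t/F_c = (L_t/L_c)/(d_t/d_c)² = 2304/36.00 = 64.00.
m_t − m_c = −2.5 log₁₀(64.00) = -4.52.

-4.52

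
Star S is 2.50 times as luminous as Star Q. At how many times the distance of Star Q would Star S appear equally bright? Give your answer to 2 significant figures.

1.6

Equal flux requires L_S/d_S² = L_Q/d_Q², so d_S/d_Q = √(L_S/L_Q)
= √(2.50) = 1.581.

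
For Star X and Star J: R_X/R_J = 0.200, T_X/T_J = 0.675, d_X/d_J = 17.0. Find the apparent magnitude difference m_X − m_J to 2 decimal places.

L_X/L_J = (0.200)²(0.675)⁴ = 0.008304.
F_X/F_J = (L_X/L_J)/(d_X/d_J)² = 0.008304/289.0 = 2.873×10^-5.
m_X − m_J = −2.5 log₁₀(2.873×10^-5) = 11.35.

11.35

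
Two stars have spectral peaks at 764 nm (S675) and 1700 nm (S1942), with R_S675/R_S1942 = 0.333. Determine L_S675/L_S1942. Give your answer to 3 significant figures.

2.72

Wien's law gives T ∝ 1/λ_max, so T_S675/T_S1942 = λ_S1942/λ_S675 = 1700/764 = 2.225.
Then L ∝ R²T⁴ gives L_S675/L_S1942 = (0.333)² × (2.225)⁴ = 0.1109 × 24.51 = 2.718.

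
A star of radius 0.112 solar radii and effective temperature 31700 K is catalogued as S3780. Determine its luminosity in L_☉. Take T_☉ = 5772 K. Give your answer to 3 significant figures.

11.4 L_☉

L/L_☉ = (R/R_☉)² (T/T_☉)⁴ = (0.112)² × (31700/5772)⁴
       = 0.01254 × (5.492)⁴ = 0.01254 × 909.8 = 11.41.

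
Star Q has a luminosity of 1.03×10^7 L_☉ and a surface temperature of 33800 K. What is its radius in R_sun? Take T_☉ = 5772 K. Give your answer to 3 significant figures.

R/R_☉ = √(L/L_☉) / (T/T_☉)² = √(1.03×10^7) / (5.856)²
       = 3209 / 34.29 = 93.59.

93.6 R_sun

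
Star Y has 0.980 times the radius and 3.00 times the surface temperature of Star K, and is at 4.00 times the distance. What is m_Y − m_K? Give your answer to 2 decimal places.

L_Y/L_K = (0.980)²(3.00)⁴ = 77.79.
F_Y/F_K = (L_Y/L_K)/(d_Y/d_K)² = 77.79/16.00 = 4.862.
m_Y − m_K = −2.5 log₁₀(4.862) = -1.72.

-1.72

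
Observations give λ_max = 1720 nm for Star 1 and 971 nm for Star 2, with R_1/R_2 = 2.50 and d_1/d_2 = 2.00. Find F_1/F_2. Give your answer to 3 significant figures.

0.159

Wien's law: T_1/T_2 = λ_2/λ_1 = 971/1720 = 0.5645.
L_1/L_2 = (R_1/R_2)²(T_1/T_2)⁴ = (2.50)²(0.5645)⁴ = 0.6348.
F_1/F_2 = (L_1/L_2)/(d_1/d_2)² = 0.6348/(2.00)² = 0.1587.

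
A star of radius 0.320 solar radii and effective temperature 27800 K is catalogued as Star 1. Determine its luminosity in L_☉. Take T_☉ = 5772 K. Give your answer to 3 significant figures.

55.1 L_☉

L/L_☉ = (R/R_☉)² (T/T_☉)⁴ = (0.320)² × (27800/5772)⁴
       = 0.1024 × (4.816)⁴ = 0.1024 × 538.1 = 55.10.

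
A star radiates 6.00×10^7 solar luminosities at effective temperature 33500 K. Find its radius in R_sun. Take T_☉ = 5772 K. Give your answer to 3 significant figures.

R/R_☉ = √(L/L_☉) / (T/T_☉)² = √(6.00×10^7) / (5.804)²
       = 7746 / 33.69 = 230.0.

230 R_sun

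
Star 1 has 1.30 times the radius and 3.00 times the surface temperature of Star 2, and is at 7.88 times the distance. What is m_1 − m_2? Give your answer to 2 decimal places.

L_1/L_2 = (1.30)²(3.00)⁴ = 136.9.
F_1/F_2 = (L_1/L_2)/(d_1/d_2)² = 136.9/62.09 = 2.205.
m_1 − m_2 = −2.5 log₁₀(2.205) = -0.86.

-0.86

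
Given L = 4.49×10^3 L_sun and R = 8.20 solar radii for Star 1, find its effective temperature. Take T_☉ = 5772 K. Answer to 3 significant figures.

1.65×10^4 K

T/T_☉ = (L/L_☉)^(1/4) / (R/R_☉)^(1/2)
T = 5772 × (4.49×10^3)^(1/4) / √(8.20) = 5772 × 8.186 / 2.864 = 1.650×10^4 K.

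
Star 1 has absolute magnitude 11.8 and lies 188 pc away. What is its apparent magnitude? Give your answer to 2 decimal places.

18.17

m = M + 5 log₁₀(d/10 pc) = 11.8 + 5 log₁₀(188/10)
  = 11.8 + 5 × 1.274 = 11.8 + 6.37 = 18.17.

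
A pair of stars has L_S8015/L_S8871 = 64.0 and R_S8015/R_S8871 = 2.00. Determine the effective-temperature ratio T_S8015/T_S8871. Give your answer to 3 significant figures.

2.00

L ∝ R²T⁴ gives T ∝ (L/R²)^(1/4), so
T_S8015/T_S8871 = (64.0 / 2.00²)^(1/4) = (16.00)^(1/4) = 2.000.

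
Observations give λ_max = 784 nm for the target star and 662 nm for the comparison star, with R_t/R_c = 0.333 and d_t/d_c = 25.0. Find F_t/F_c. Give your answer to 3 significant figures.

9.02×10^-5

Wien's law: T_t/T_c = λ_c/λ_t = 662/784 = 0.8444.
L_t/L_c = (R_t/R_c)²(T_t/T_c)⁴ = (0.333)²(0.8444)⁴ = 0.05637.
F_t/F_c = (L_t/L_c)/(d_t/d_c)² = 0.05637/(25.0)² = 9.019×10^-5.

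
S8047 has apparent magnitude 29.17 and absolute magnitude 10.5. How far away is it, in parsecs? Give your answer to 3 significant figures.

m − M = 5 log₁₀(d/10 pc)
29.17 − (10.5) = 18.67 = 5 log₁₀(d/10)
d = 10 × 10^(18.67/5) = 10 × 10^3.734 = 5.420×10^4 pc.

5.42×10^4 pc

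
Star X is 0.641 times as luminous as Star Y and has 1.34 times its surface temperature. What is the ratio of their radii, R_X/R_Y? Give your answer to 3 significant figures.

0.446

L ∝ R²T⁴ gives R ∝ √L / T², so
R_X/R_Y = √(0.641) / (1.34)² = 0.8006 / 1.796 = 0.4459.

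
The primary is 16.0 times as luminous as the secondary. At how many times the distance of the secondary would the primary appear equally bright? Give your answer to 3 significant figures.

4.00

Equal flux requires L_p/d_p² = L_s/d_s², so d_p/d_s = √(L_p/L_s)
= √(16.0) = 4.000.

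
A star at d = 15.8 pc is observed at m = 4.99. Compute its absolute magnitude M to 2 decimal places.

4.00

M = m − 5 log₁₀(d/10 pc) = 4.99 − 5 log₁₀(15.8/10)
  = 4.99 − 5 × 0.199 = 4.99 − 0.99 = 4.00.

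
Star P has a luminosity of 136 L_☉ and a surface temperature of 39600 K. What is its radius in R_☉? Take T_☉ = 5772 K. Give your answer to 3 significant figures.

0.248 R_☉

R/R_☉ = √(L/L_☉) / (T/T_☉)² = √(136) / (6.861)²
       = 11.66 / 47.07 = 0.2478.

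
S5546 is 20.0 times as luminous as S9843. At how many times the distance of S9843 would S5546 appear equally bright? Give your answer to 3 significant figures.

Equal flux requires L_S5546/d_S5546² = L_S9843/d_S9843², so d_S5546/d_S9843 = √(L_S5546/L_S9843)
= √(20.0) = 4.472.

4.47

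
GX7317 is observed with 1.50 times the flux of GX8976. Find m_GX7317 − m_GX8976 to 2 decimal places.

-0.44

m_GX7317 − m_GX8976 = −2.5 log₁₀(F_GX7317/F_GX8976) = −2.5 log₁₀(1.50) = −2.5 × (0.176) = -0.440.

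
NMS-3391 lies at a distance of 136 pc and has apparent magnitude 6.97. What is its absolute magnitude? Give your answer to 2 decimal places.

1.30

M = m − 5 log₁₀(d/10 pc) = 6.97 − 5 log₁₀(136/10)
  = 6.97 − 5 × 1.134 = 6.97 − 5.67 = 1.30.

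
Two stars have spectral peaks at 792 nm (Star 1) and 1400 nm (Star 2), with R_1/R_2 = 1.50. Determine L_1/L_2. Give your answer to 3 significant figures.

22.0

Wien's law gives T ∝ 1/λ_max, so T_1/T_2 = λ_2/λ_1 = 1400/792 = 1.768.
Then L ∝ R²T⁴ gives L_1/L_2 = (1.50)² × (1.768)⁴ = 2.250 × 9.764 = 21.97.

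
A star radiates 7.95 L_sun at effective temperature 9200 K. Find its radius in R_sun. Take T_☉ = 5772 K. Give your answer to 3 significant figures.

R/R_☉ = √(L/L_☉) / (T/T_☉)² = √(7.95) / (1.594)²
       = 2.820 / 2.541 = 1.110.

1.11 R_sun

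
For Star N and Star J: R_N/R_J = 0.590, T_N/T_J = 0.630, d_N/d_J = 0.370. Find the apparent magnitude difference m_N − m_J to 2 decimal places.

0.99

L_N/L_J = (0.590)²(0.630)⁴ = 0.05484.
F_N/F_J = (L_N/L_J)/(d_N/d_J)² = 0.05484/0.1369 = 0.4006.
m_N − m_J = −2.5 log₁₀(0.4006) = 0.99.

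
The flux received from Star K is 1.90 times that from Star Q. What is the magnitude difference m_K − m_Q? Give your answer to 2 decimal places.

m_K − m_Q = −2.5 log₁₀(F_K/F_Q) = −2.5 log₁₀(1.90) = −2.5 × (0.279) = -0.697.

-0.70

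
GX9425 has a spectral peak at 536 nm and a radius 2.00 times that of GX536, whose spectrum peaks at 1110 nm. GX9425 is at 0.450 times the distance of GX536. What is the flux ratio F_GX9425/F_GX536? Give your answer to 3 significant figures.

Wien's law: T_GX9425/T_GX536 = λ_GX536/λ_GX9425 = 1110/536 = 2.071.
L_GX9425/L_GX536 = (R_GX9425/R_GX536)²(T_GX9425/T_GX536)⁴ = (2.00)²(2.071)⁴ = 73.57.
F_GX9425/F_GX536 = (L_GX9425/L_GX536)/(d_GX9425/d_GX536)² = 73.57/(0.450)² = 363.3.

363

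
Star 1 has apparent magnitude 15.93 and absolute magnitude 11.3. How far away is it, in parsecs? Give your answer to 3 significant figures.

m − M = 5 log₁₀(d/10 pc)
15.93 − (11.3) = 4.63 = 5 log₁₀(d/10)
d = 10 × 10^(4.63/5) = 10 × 10^0.926 = 84.33 pc.

84.3 pc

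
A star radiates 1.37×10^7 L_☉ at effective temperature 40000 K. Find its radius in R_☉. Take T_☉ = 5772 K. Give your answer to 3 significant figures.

R/R_☉ = √(L/L_☉) / (T/T_☉)² = √(1.37×10^7) / (6.930)²
       = 3701 / 48.02 = 77.07.

77.1 R_☉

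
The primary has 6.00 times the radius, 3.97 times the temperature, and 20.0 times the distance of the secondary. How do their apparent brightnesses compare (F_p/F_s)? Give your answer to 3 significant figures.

22.4

L_p/L_s = (R_p/R_s)²(T_p/T_s)⁴ = (6.00)² × (3.97)⁴ = 8943.
F_p/F_s = (L_p/L_s)/(d_p/d_s)² = 8943 / (20.0)² = 22.36.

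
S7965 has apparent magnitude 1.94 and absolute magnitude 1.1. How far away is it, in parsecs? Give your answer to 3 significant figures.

14.7 pc

m − M = 5 log₁₀(d/10 pc)
1.94 − (1.1) = 0.84 = 5 log₁₀(d/10)
d = 10 × 10^(0.84/5) = 10 × 10^0.168 = 14.72 pc.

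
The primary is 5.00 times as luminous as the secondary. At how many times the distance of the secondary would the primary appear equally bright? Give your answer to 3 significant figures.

Equal flux requires L_p/d_p² = L_s/d_s², so d_p/d_s = √(L_p/L_s)
= √(5.00) = 2.236.

2.24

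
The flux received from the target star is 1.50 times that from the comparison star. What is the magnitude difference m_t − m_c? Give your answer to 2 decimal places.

m_t − m_c = −2.5 log₁₀(F_t/F_c) = −2.5 log₁₀(1.50) = −2.5 × (0.176) = -0.440.

-0.44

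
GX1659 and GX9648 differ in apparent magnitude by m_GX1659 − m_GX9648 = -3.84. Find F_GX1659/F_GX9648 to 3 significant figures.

34.4

F_GX1659/F_GX9648 = 10^(−(m_GX1659 − m_GX9648)/2.5) = 10^(3.84/2.5) = 10^1.536 = 34.36.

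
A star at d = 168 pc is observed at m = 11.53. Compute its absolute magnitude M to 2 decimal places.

5.40

M = m − 5 log₁₀(d/10 pc) = 11.53 − 5 log₁₀(168/10)
  = 11.53 − 5 × 1.225 = 11.53 − 6.13 = 5.40.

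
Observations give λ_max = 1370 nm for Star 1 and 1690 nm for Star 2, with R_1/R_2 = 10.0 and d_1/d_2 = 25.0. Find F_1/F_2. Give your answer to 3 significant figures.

0.370

Wien's law: T_1/T_2 = λ_2/λ_1 = 1690/1370 = 1.234.
L_1/L_2 = (R_1/R_2)²(T_1/T_2)⁴ = (10.0)²(1.234)⁴ = 231.6.
F_1/F_2 = (L_1/L_2)/(d_1/d_2)² = 231.6/(25.0)² = 0.3705.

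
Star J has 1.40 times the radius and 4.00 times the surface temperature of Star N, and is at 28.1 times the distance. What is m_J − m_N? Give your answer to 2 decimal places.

L_J/L_N = (1.40)²(4.00)⁴ = 501.8.
F_J/F_N = (L_J/L_N)/(d_J/d_N)² = 501.8/789.6 = 0.6355.
m_J − m_N = −2.5 log₁₀(0.6355) = 0.49.

0.49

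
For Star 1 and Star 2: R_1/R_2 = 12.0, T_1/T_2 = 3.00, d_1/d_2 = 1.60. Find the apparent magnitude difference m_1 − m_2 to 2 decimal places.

-9.15

L_1/L_2 = (12.0)²(3.00)⁴ = 1.166×10^4.
F_1/F_2 = (L_1/L_2)/(d_1/d_2)² = 1.166×10^4/2.560 = 4556.
m_1 − m_2 = −2.5 log₁₀(4556) = -9.15.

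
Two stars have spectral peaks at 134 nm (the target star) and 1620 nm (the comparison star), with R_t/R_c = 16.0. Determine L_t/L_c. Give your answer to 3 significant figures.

5.47×10^6

Wien's law gives T ∝ 1/λ_max, so T_t/T_c = λ_c/λ_t = 1620/134 = 12.09.
Then L ∝ R²T⁴ gives L_t/L_c = (16.0)² × (12.09)⁴ = 256.0 × 2.136×10^4 = 5.469×10^6.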